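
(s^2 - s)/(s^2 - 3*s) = (s - 1)/(s - 3)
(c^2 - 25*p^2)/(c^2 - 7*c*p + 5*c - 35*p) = (c^2 - 25*p^2)/(c^2 - 7*c*p + 5*c - 35*p)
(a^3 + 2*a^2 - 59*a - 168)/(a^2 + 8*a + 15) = (a^2 - a - 56)/(a + 5)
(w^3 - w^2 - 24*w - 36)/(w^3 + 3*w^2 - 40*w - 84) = (w + 3)/(w + 7)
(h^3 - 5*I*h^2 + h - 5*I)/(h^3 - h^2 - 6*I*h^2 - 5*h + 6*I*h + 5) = (h + I)/(h - 1)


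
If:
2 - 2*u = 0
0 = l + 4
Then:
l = -4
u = 1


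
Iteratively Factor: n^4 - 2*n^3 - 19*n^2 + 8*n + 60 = (n + 2)*(n^3 - 4*n^2 - 11*n + 30) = (n - 5)*(n + 2)*(n^2 + n - 6) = (n - 5)*(n + 2)*(n + 3)*(n - 2)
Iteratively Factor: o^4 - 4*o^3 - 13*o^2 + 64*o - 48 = (o - 3)*(o^3 - o^2 - 16*o + 16) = (o - 3)*(o + 4)*(o^2 - 5*o + 4) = (o - 3)*(o - 1)*(o + 4)*(o - 4)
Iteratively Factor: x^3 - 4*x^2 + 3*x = (x - 3)*(x^2 - x) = (x - 3)*(x - 1)*(x)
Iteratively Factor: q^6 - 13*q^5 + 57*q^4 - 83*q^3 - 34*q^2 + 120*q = (q - 2)*(q^5 - 11*q^4 + 35*q^3 - 13*q^2 - 60*q) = (q - 3)*(q - 2)*(q^4 - 8*q^3 + 11*q^2 + 20*q) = (q - 5)*(q - 3)*(q - 2)*(q^3 - 3*q^2 - 4*q) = (q - 5)*(q - 4)*(q - 3)*(q - 2)*(q^2 + q) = (q - 5)*(q - 4)*(q - 3)*(q - 2)*(q + 1)*(q)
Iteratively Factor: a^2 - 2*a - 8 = (a + 2)*(a - 4)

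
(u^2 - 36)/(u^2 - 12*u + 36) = (u + 6)/(u - 6)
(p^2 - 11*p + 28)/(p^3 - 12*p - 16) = (p - 7)/(p^2 + 4*p + 4)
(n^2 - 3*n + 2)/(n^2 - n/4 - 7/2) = 4*(n - 1)/(4*n + 7)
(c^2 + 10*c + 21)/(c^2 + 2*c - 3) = (c + 7)/(c - 1)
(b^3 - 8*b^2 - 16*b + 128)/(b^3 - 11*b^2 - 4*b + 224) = (b - 4)/(b - 7)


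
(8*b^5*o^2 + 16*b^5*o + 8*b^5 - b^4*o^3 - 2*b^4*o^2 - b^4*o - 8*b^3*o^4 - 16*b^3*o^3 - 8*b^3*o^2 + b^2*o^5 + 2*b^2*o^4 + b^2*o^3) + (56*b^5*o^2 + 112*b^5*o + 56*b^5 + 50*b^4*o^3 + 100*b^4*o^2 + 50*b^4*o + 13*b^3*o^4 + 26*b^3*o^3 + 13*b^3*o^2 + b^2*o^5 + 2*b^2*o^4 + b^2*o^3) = 64*b^5*o^2 + 128*b^5*o + 64*b^5 + 49*b^4*o^3 + 98*b^4*o^2 + 49*b^4*o + 5*b^3*o^4 + 10*b^3*o^3 + 5*b^3*o^2 + 2*b^2*o^5 + 4*b^2*o^4 + 2*b^2*o^3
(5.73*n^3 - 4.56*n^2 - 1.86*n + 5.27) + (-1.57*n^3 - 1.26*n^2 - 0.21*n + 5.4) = 4.16*n^3 - 5.82*n^2 - 2.07*n + 10.67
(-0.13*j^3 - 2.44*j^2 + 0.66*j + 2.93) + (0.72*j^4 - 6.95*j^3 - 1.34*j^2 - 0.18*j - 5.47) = 0.72*j^4 - 7.08*j^3 - 3.78*j^2 + 0.48*j - 2.54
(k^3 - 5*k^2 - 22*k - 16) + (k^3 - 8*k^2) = 2*k^3 - 13*k^2 - 22*k - 16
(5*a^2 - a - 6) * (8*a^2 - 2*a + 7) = 40*a^4 - 18*a^3 - 11*a^2 + 5*a - 42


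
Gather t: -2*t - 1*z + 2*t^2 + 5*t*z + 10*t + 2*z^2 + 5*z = 2*t^2 + t*(5*z + 8) + 2*z^2 + 4*z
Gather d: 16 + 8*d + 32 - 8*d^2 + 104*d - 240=-8*d^2 + 112*d - 192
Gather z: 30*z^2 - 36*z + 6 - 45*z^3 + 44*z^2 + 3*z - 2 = -45*z^3 + 74*z^2 - 33*z + 4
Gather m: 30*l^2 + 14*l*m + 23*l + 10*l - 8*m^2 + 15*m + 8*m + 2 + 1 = 30*l^2 + 33*l - 8*m^2 + m*(14*l + 23) + 3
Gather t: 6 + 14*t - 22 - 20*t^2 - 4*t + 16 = -20*t^2 + 10*t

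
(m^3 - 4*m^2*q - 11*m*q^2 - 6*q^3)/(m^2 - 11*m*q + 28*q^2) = (m^3 - 4*m^2*q - 11*m*q^2 - 6*q^3)/(m^2 - 11*m*q + 28*q^2)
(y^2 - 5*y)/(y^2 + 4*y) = (y - 5)/(y + 4)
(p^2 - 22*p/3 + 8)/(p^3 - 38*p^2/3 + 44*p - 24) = (3*p - 4)/(3*p^2 - 20*p + 12)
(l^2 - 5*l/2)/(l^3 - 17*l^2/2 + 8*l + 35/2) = l/(l^2 - 6*l - 7)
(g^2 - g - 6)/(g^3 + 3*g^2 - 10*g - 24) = 1/(g + 4)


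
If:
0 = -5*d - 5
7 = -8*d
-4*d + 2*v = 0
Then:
No Solution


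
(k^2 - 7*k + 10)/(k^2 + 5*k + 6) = (k^2 - 7*k + 10)/(k^2 + 5*k + 6)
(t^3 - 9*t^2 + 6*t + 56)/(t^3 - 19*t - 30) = (t^2 - 11*t + 28)/(t^2 - 2*t - 15)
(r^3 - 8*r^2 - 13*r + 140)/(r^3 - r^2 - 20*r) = (r - 7)/r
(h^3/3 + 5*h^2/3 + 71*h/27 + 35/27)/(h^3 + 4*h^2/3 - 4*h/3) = (9*h^3 + 45*h^2 + 71*h + 35)/(9*h*(3*h^2 + 4*h - 4))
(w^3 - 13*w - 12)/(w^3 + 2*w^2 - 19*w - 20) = (w + 3)/(w + 5)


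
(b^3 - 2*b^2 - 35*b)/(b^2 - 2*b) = (b^2 - 2*b - 35)/(b - 2)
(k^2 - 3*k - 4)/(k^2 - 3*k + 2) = (k^2 - 3*k - 4)/(k^2 - 3*k + 2)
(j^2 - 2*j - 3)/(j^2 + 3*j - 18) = (j + 1)/(j + 6)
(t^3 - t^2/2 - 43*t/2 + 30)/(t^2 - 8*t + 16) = (2*t^2 + 7*t - 15)/(2*(t - 4))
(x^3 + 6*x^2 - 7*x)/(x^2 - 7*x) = (x^2 + 6*x - 7)/(x - 7)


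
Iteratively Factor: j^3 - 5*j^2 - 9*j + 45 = (j - 5)*(j^2 - 9) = (j - 5)*(j + 3)*(j - 3)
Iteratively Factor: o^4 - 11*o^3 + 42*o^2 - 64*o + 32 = (o - 4)*(o^3 - 7*o^2 + 14*o - 8) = (o - 4)*(o - 2)*(o^2 - 5*o + 4) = (o - 4)^2*(o - 2)*(o - 1)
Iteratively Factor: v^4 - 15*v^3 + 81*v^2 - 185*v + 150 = (v - 3)*(v^3 - 12*v^2 + 45*v - 50) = (v - 5)*(v - 3)*(v^2 - 7*v + 10) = (v - 5)^2*(v - 3)*(v - 2)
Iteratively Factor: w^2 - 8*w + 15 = (w - 3)*(w - 5)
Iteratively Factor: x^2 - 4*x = (x)*(x - 4)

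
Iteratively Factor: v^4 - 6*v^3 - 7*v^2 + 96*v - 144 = (v + 4)*(v^3 - 10*v^2 + 33*v - 36) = (v - 3)*(v + 4)*(v^2 - 7*v + 12) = (v - 3)^2*(v + 4)*(v - 4)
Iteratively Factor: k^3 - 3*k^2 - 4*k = (k)*(k^2 - 3*k - 4) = k*(k + 1)*(k - 4)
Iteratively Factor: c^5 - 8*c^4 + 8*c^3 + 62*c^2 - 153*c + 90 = (c - 1)*(c^4 - 7*c^3 + c^2 + 63*c - 90) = (c - 5)*(c - 1)*(c^3 - 2*c^2 - 9*c + 18) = (c - 5)*(c - 3)*(c - 1)*(c^2 + c - 6) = (c - 5)*(c - 3)*(c - 2)*(c - 1)*(c + 3)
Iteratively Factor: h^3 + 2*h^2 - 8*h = (h)*(h^2 + 2*h - 8) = h*(h - 2)*(h + 4)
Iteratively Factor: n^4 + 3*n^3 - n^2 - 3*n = (n)*(n^3 + 3*n^2 - n - 3) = n*(n + 3)*(n^2 - 1) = n*(n - 1)*(n + 3)*(n + 1)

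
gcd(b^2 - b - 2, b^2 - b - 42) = 1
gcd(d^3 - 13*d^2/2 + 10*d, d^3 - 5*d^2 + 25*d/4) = d^2 - 5*d/2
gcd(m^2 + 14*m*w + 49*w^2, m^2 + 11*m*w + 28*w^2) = m + 7*w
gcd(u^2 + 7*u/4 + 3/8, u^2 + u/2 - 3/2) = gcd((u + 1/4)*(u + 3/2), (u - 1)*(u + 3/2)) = u + 3/2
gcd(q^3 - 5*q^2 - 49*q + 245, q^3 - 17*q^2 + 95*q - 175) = q^2 - 12*q + 35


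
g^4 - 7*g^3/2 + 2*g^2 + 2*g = g*(g - 2)^2*(g + 1/2)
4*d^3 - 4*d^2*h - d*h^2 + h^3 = (-2*d + h)*(-d + h)*(2*d + h)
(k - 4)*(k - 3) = k^2 - 7*k + 12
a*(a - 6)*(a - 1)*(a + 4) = a^4 - 3*a^3 - 22*a^2 + 24*a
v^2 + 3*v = v*(v + 3)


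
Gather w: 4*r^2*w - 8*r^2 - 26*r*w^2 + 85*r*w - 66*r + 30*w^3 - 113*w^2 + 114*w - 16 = -8*r^2 - 66*r + 30*w^3 + w^2*(-26*r - 113) + w*(4*r^2 + 85*r + 114) - 16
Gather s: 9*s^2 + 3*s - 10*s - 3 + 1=9*s^2 - 7*s - 2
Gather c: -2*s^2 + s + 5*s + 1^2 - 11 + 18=-2*s^2 + 6*s + 8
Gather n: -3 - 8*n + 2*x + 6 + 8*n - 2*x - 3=0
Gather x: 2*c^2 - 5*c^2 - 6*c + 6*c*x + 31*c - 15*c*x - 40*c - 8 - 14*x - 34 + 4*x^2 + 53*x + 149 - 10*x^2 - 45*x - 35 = -3*c^2 - 15*c - 6*x^2 + x*(-9*c - 6) + 72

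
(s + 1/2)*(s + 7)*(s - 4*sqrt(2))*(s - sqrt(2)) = s^4 - 5*sqrt(2)*s^3 + 15*s^3/2 - 75*sqrt(2)*s^2/2 + 23*s^2/2 - 35*sqrt(2)*s/2 + 60*s + 28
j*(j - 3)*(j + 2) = j^3 - j^2 - 6*j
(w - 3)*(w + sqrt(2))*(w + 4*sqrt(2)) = w^3 - 3*w^2 + 5*sqrt(2)*w^2 - 15*sqrt(2)*w + 8*w - 24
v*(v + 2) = v^2 + 2*v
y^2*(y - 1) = y^3 - y^2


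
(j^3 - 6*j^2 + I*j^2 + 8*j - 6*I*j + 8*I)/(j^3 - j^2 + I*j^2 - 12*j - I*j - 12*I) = (j - 2)/(j + 3)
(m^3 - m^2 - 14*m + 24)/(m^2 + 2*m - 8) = m - 3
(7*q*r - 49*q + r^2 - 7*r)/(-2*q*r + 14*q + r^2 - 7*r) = (-7*q - r)/(2*q - r)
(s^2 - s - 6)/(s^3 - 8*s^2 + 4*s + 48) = (s - 3)/(s^2 - 10*s + 24)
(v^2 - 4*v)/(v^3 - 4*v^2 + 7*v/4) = 4*(v - 4)/(4*v^2 - 16*v + 7)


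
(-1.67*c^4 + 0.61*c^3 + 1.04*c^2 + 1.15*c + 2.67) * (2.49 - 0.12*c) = 0.2004*c^5 - 4.2315*c^4 + 1.3941*c^3 + 2.4516*c^2 + 2.5431*c + 6.6483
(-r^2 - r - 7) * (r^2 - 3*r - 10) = -r^4 + 2*r^3 + 6*r^2 + 31*r + 70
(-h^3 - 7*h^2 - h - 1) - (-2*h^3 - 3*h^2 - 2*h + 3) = h^3 - 4*h^2 + h - 4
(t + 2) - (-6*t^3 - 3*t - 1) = 6*t^3 + 4*t + 3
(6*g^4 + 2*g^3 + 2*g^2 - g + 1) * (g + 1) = 6*g^5 + 8*g^4 + 4*g^3 + g^2 + 1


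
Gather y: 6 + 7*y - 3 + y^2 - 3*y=y^2 + 4*y + 3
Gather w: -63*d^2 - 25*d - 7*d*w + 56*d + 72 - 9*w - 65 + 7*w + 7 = -63*d^2 + 31*d + w*(-7*d - 2) + 14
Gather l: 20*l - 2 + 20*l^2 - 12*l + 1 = 20*l^2 + 8*l - 1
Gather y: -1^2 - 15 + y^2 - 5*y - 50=y^2 - 5*y - 66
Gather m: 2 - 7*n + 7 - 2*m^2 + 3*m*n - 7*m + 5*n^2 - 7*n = -2*m^2 + m*(3*n - 7) + 5*n^2 - 14*n + 9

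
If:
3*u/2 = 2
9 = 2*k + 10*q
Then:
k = 9/2 - 5*q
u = 4/3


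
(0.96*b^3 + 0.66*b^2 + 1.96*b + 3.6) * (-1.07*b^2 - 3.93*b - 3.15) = -1.0272*b^5 - 4.479*b^4 - 7.715*b^3 - 13.6338*b^2 - 20.322*b - 11.34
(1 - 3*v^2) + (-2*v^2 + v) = -5*v^2 + v + 1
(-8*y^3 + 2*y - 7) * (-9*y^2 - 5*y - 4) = 72*y^5 + 40*y^4 + 14*y^3 + 53*y^2 + 27*y + 28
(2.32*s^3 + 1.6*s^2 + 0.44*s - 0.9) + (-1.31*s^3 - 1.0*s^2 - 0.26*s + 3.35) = 1.01*s^3 + 0.6*s^2 + 0.18*s + 2.45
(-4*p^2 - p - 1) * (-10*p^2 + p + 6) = 40*p^4 + 6*p^3 - 15*p^2 - 7*p - 6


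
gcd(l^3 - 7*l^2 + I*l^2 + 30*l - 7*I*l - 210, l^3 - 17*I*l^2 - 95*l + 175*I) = l - 5*I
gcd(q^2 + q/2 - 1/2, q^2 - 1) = q + 1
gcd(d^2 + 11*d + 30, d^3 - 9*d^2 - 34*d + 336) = d + 6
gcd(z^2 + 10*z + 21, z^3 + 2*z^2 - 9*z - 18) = z + 3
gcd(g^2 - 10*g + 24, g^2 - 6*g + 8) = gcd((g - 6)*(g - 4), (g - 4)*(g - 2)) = g - 4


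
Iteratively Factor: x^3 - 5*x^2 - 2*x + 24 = (x - 4)*(x^2 - x - 6) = (x - 4)*(x + 2)*(x - 3)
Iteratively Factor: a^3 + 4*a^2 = (a)*(a^2 + 4*a) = a*(a + 4)*(a)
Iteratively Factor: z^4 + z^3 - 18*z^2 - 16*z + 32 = (z - 4)*(z^3 + 5*z^2 + 2*z - 8) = (z - 4)*(z + 4)*(z^2 + z - 2) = (z - 4)*(z - 1)*(z + 4)*(z + 2)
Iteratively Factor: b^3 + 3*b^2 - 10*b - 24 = (b + 4)*(b^2 - b - 6) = (b + 2)*(b + 4)*(b - 3)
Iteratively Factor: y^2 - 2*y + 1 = (y - 1)*(y - 1)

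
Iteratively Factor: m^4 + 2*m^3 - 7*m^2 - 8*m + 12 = (m + 3)*(m^3 - m^2 - 4*m + 4) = (m - 1)*(m + 3)*(m^2 - 4) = (m - 1)*(m + 2)*(m + 3)*(m - 2)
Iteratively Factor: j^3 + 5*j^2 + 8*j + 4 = (j + 2)*(j^2 + 3*j + 2) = (j + 1)*(j + 2)*(j + 2)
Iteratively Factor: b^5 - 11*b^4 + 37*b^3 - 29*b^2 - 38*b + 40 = (b - 5)*(b^4 - 6*b^3 + 7*b^2 + 6*b - 8) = (b - 5)*(b - 4)*(b^3 - 2*b^2 - b + 2) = (b - 5)*(b - 4)*(b + 1)*(b^2 - 3*b + 2) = (b - 5)*(b - 4)*(b - 1)*(b + 1)*(b - 2)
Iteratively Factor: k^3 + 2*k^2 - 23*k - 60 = (k + 3)*(k^2 - k - 20) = (k + 3)*(k + 4)*(k - 5)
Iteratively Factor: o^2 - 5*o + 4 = (o - 4)*(o - 1)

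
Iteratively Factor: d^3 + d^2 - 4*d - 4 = (d + 2)*(d^2 - d - 2) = (d - 2)*(d + 2)*(d + 1)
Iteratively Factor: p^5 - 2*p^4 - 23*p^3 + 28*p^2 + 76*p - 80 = (p - 2)*(p^4 - 23*p^2 - 18*p + 40) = (p - 2)*(p + 4)*(p^3 - 4*p^2 - 7*p + 10) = (p - 5)*(p - 2)*(p + 4)*(p^2 + p - 2) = (p - 5)*(p - 2)*(p + 2)*(p + 4)*(p - 1)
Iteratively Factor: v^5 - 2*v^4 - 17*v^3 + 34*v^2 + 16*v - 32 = (v - 2)*(v^4 - 17*v^2 + 16) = (v - 4)*(v - 2)*(v^3 + 4*v^2 - v - 4) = (v - 4)*(v - 2)*(v - 1)*(v^2 + 5*v + 4) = (v - 4)*(v - 2)*(v - 1)*(v + 4)*(v + 1)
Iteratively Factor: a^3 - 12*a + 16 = (a - 2)*(a^2 + 2*a - 8) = (a - 2)^2*(a + 4)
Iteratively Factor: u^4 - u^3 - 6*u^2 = (u)*(u^3 - u^2 - 6*u) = u*(u + 2)*(u^2 - 3*u) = u*(u - 3)*(u + 2)*(u)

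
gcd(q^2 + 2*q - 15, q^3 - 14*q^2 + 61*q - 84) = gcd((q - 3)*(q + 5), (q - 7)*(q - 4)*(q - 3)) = q - 3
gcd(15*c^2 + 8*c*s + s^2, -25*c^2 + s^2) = 5*c + s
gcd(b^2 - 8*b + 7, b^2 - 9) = 1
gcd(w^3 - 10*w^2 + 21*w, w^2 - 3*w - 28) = w - 7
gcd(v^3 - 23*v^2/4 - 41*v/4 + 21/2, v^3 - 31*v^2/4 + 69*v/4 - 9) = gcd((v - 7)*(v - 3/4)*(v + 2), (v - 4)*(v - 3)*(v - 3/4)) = v - 3/4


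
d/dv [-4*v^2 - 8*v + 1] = -8*v - 8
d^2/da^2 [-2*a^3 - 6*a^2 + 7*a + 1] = -12*a - 12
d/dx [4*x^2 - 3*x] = 8*x - 3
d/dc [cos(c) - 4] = -sin(c)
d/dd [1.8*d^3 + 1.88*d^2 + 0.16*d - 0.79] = 5.4*d^2 + 3.76*d + 0.16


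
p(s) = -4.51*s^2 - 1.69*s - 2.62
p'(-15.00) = 133.61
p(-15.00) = -992.02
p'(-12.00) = 106.55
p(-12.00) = -631.78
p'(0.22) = -3.67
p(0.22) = -3.21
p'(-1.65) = 13.19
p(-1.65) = -12.11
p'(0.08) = -2.41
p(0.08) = -2.78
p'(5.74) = -53.46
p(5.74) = -160.91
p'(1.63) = -16.39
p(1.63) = -17.36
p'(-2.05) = 16.80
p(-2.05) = -18.11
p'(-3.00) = 25.37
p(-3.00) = -38.14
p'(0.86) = -9.45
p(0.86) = -7.41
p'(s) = -9.02*s - 1.69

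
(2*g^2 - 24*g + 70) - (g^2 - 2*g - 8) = g^2 - 22*g + 78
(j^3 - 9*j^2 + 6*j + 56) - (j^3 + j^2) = -10*j^2 + 6*j + 56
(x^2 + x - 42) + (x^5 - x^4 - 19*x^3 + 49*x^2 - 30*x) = x^5 - x^4 - 19*x^3 + 50*x^2 - 29*x - 42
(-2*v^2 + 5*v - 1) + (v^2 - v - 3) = -v^2 + 4*v - 4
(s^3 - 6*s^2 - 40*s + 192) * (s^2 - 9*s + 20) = s^5 - 15*s^4 + 34*s^3 + 432*s^2 - 2528*s + 3840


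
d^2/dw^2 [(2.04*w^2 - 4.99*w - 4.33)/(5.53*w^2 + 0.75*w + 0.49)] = (5.6843418860808e-14*w^4 - 322.119182*w^3 - 827.65851*w^2 - 26.623632*w + 23.24201)/(169.112377*w^6 + 68.807025*w^5 + 54.285798*w^4 + 12.615525*w^3 + 4.810134*w^2 + 0.540225*w + 0.117649)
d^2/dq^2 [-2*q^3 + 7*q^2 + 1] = 14 - 12*q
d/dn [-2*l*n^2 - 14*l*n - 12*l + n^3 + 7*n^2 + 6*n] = -4*l*n - 14*l + 3*n^2 + 14*n + 6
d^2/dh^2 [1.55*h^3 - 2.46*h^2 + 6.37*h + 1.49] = 9.3*h - 4.92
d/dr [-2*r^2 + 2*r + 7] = 2 - 4*r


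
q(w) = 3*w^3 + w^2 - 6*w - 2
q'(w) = 9*w^2 + 2*w - 6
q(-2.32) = -20.16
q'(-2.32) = 37.80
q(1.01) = -3.95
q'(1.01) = 5.20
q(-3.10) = -63.16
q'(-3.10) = 74.29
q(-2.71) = -38.10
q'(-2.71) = 54.68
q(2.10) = 17.59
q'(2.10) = 37.89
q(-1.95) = -8.74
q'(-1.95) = 24.32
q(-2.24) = -17.26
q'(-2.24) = 34.68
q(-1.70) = -3.65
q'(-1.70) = 16.61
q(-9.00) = -2054.00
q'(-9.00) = 705.00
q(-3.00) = -56.00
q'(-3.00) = 69.00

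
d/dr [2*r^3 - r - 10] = 6*r^2 - 1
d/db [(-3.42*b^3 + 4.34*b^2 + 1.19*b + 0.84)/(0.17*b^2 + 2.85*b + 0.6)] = (-0.5814*b^4 - 19.494*b^3 + 6.0107*b^2 + 4.9224*b - 1.68)/(0.0289*b^4 + 0.969*b^3 + 8.3265*b^2 + 3.42*b + 0.36)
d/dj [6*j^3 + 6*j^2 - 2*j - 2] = 18*j^2 + 12*j - 2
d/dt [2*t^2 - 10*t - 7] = 4*t - 10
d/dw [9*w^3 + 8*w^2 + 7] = w*(27*w + 16)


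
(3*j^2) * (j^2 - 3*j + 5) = 3*j^4 - 9*j^3 + 15*j^2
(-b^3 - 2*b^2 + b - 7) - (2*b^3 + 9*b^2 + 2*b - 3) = -3*b^3 - 11*b^2 - b - 4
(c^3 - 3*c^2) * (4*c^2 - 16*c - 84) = 4*c^5 - 28*c^4 - 36*c^3 + 252*c^2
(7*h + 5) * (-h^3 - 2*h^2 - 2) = -7*h^4 - 19*h^3 - 10*h^2 - 14*h - 10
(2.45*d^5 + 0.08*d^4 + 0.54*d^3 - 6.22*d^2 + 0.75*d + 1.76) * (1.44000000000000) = 3.528*d^5 + 0.1152*d^4 + 0.7776*d^3 - 8.9568*d^2 + 1.08*d + 2.5344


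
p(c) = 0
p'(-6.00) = 0.00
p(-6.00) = 0.00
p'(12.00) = 0.00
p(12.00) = 0.00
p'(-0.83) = 0.00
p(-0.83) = 0.00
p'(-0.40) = 0.00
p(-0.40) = 0.00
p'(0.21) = 0.00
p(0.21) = 0.00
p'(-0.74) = 0.00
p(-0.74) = 0.00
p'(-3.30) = 0.00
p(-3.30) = 0.00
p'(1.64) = 0.00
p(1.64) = 0.00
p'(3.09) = 0.00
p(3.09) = 0.00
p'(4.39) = 0.00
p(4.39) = 0.00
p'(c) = 0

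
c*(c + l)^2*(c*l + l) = c^4*l + 2*c^3*l^2 + c^3*l + c^2*l^3 + 2*c^2*l^2 + c*l^3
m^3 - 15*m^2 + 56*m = m*(m - 8)*(m - 7)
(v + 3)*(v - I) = v^2 + 3*v - I*v - 3*I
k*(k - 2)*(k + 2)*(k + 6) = k^4 + 6*k^3 - 4*k^2 - 24*k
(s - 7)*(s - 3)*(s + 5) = s^3 - 5*s^2 - 29*s + 105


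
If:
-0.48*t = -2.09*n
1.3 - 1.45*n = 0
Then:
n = 0.90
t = 3.90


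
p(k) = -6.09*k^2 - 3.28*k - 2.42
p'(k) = -12.18*k - 3.28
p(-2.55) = -33.66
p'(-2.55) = 27.78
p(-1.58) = -12.44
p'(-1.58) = 15.96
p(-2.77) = -40.06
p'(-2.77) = 30.46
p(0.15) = -3.05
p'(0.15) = -5.11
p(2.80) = -59.35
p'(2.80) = -37.38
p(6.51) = -281.87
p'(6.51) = -82.57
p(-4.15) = -93.69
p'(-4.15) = 47.27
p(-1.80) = -16.25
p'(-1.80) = 18.64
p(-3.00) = -47.39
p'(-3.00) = 33.26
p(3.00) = -67.07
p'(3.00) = -39.82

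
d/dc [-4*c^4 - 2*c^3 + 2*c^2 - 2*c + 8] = -16*c^3 - 6*c^2 + 4*c - 2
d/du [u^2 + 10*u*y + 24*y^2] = 2*u + 10*y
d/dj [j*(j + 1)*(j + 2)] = 3*j^2 + 6*j + 2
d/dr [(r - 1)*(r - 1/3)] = 2*r - 4/3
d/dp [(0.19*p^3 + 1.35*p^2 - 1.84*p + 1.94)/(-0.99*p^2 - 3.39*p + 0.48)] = (-0.1881*p^4 - 1.2882*p^3 - 6.1245*p^2 + 5.1372*p + 5.6934)/(0.9801*p^4 + 6.7122*p^3 + 10.5417*p^2 - 3.2544*p + 0.2304)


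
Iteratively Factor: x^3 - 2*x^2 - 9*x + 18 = (x + 3)*(x^2 - 5*x + 6) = (x - 3)*(x + 3)*(x - 2)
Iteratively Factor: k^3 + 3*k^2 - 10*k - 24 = (k - 3)*(k^2 + 6*k + 8) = (k - 3)*(k + 2)*(k + 4)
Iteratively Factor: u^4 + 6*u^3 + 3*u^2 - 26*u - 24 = (u + 4)*(u^3 + 2*u^2 - 5*u - 6) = (u - 2)*(u + 4)*(u^2 + 4*u + 3) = (u - 2)*(u + 3)*(u + 4)*(u + 1)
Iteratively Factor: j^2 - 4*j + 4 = (j - 2)*(j - 2)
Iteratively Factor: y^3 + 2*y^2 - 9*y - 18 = (y + 2)*(y^2 - 9) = (y + 2)*(y + 3)*(y - 3)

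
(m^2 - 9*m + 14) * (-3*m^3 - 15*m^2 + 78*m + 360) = -3*m^5 + 12*m^4 + 171*m^3 - 552*m^2 - 2148*m + 5040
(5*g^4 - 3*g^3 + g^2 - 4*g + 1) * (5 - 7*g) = -35*g^5 + 46*g^4 - 22*g^3 + 33*g^2 - 27*g + 5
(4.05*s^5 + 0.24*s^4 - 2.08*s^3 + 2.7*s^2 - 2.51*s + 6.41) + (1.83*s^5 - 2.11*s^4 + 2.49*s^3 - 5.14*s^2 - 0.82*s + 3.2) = 5.88*s^5 - 1.87*s^4 + 0.41*s^3 - 2.44*s^2 - 3.33*s + 9.61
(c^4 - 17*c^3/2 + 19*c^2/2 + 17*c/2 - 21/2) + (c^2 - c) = c^4 - 17*c^3/2 + 21*c^2/2 + 15*c/2 - 21/2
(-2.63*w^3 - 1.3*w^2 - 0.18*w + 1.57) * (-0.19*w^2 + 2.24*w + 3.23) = 0.4997*w^5 - 5.6442*w^4 - 11.3727*w^3 - 4.9005*w^2 + 2.9354*w + 5.0711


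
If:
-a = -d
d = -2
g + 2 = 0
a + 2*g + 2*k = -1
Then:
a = -2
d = -2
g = -2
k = 5/2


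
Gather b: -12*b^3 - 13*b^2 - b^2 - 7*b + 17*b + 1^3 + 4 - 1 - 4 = -12*b^3 - 14*b^2 + 10*b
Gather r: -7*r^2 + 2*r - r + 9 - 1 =-7*r^2 + r + 8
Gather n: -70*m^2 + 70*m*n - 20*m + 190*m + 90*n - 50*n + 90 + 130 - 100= -70*m^2 + 170*m + n*(70*m + 40) + 120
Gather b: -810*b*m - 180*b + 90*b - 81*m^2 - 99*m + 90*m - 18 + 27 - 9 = b*(-810*m - 90) - 81*m^2 - 9*m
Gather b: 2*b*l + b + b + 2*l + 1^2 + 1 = b*(2*l + 2) + 2*l + 2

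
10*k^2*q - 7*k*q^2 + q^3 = q*(-5*k + q)*(-2*k + q)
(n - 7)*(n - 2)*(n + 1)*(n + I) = n^4 - 8*n^3 + I*n^3 + 5*n^2 - 8*I*n^2 + 14*n + 5*I*n + 14*I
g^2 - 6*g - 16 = (g - 8)*(g + 2)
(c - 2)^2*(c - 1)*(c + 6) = c^4 + c^3 - 22*c^2 + 44*c - 24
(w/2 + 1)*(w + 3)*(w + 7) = w^3/2 + 6*w^2 + 41*w/2 + 21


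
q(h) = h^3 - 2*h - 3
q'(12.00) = 430.00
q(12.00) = 1701.00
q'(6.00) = 106.00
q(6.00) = 201.00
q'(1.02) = 1.12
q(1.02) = -3.98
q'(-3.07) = 26.27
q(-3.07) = -25.79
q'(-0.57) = -1.03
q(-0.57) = -2.05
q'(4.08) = 47.94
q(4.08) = 56.76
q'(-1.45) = 4.31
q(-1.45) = -3.15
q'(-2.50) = 16.75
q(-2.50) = -13.62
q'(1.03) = 1.18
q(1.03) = -3.97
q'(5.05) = 74.51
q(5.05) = 115.69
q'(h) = 3*h^2 - 2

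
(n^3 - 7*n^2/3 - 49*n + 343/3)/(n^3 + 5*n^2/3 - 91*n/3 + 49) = (n - 7)/(n - 3)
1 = 1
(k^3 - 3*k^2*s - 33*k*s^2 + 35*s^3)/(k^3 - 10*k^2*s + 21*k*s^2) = (-k^2 - 4*k*s + 5*s^2)/(k*(-k + 3*s))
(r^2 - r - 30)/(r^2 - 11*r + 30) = (r + 5)/(r - 5)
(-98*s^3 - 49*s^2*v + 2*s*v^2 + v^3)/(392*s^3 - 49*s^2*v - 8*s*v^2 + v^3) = (-2*s - v)/(8*s - v)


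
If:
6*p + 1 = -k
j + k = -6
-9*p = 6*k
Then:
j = -19/3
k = 1/3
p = -2/9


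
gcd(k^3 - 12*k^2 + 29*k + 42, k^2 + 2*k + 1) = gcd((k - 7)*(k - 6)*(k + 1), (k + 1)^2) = k + 1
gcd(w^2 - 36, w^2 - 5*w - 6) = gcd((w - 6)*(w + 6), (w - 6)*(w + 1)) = w - 6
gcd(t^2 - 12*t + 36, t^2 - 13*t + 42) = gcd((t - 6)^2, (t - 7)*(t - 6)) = t - 6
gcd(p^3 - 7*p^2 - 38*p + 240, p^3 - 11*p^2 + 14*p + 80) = p^2 - 13*p + 40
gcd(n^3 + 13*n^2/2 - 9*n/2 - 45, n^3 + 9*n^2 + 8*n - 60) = n + 6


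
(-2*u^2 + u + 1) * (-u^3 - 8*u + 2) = 2*u^5 - u^4 + 15*u^3 - 12*u^2 - 6*u + 2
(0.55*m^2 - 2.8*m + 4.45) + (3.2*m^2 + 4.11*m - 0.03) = 3.75*m^2 + 1.31*m + 4.42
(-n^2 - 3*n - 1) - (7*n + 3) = -n^2 - 10*n - 4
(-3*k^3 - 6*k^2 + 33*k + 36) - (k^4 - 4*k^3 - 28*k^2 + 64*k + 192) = -k^4 + k^3 + 22*k^2 - 31*k - 156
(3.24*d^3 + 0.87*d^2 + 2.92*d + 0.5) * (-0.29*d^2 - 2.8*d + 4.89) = -0.9396*d^5 - 9.3243*d^4 + 12.5608*d^3 - 4.0667*d^2 + 12.8788*d + 2.445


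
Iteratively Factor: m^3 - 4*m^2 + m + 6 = (m - 2)*(m^2 - 2*m - 3) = (m - 2)*(m + 1)*(m - 3)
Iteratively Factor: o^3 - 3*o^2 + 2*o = (o - 2)*(o^2 - o) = (o - 2)*(o - 1)*(o)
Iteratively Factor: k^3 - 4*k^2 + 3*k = (k - 1)*(k^2 - 3*k) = (k - 3)*(k - 1)*(k)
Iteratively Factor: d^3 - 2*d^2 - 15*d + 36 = (d + 4)*(d^2 - 6*d + 9) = (d - 3)*(d + 4)*(d - 3)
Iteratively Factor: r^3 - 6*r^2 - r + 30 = (r - 5)*(r^2 - r - 6) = (r - 5)*(r - 3)*(r + 2)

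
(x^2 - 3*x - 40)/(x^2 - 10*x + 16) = (x + 5)/(x - 2)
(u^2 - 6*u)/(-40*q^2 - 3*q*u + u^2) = u*(6 - u)/(40*q^2 + 3*q*u - u^2)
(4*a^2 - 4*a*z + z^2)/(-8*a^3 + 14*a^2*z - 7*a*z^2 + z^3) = (-2*a + z)/(4*a^2 - 5*a*z + z^2)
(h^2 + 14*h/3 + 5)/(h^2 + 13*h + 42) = (h^2 + 14*h/3 + 5)/(h^2 + 13*h + 42)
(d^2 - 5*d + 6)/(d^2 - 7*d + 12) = (d - 2)/(d - 4)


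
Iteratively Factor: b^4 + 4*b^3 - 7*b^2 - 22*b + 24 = (b - 1)*(b^3 + 5*b^2 - 2*b - 24) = (b - 1)*(b + 4)*(b^2 + b - 6) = (b - 1)*(b + 3)*(b + 4)*(b - 2)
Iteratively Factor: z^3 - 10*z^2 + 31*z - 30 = (z - 2)*(z^2 - 8*z + 15) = (z - 3)*(z - 2)*(z - 5)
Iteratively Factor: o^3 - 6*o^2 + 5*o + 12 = (o - 4)*(o^2 - 2*o - 3) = (o - 4)*(o - 3)*(o + 1)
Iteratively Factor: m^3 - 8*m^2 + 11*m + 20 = (m - 5)*(m^2 - 3*m - 4) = (m - 5)*(m - 4)*(m + 1)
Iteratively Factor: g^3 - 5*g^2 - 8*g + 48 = (g - 4)*(g^2 - g - 12) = (g - 4)^2*(g + 3)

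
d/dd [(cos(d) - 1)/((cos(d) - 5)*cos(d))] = (sin(d) + 5*sin(d)/cos(d)^2 - 2*tan(d))/(cos(d) - 5)^2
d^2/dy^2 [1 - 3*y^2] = -6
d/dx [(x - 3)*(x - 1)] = 2*x - 4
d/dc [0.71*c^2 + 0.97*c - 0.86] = 1.42*c + 0.97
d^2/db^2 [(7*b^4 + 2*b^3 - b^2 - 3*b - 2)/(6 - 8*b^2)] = (-112*b^6 + 252*b^4 + 24*b^3 - 246*b^2 + 54*b + 33)/(64*b^6 - 144*b^4 + 108*b^2 - 27)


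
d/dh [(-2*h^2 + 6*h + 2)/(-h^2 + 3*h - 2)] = 6*(2*h - 3)/(h^2 - 3*h + 2)^2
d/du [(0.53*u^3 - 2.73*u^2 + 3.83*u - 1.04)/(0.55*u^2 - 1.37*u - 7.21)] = (0.2915*u^4 - 1.4522*u^3 - 9.8303*u^2 + 40.5106*u - 29.0391)/(0.3025*u^4 - 1.507*u^3 - 6.0541*u^2 + 19.7554*u + 51.9841)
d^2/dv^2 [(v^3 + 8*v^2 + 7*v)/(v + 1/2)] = 4*(4*v^3 + 6*v^2 + 3*v - 6)/(8*v^3 + 12*v^2 + 6*v + 1)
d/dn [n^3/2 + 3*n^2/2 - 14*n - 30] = 3*n^2/2 + 3*n - 14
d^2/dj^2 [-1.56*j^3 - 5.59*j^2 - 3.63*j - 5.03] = -9.36*j - 11.18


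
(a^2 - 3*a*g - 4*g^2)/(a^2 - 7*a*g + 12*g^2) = (a + g)/(a - 3*g)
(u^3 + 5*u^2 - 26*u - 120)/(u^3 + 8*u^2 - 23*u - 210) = (u + 4)/(u + 7)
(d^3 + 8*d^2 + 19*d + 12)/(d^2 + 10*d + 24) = (d^2 + 4*d + 3)/(d + 6)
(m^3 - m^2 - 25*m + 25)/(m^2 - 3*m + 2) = (m^2 - 25)/(m - 2)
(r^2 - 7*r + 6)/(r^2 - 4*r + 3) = (r - 6)/(r - 3)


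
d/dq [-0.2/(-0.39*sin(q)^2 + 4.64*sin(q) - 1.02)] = (0.928 - 0.156*sin(q))*cos(q)/(0.39*sin(q)^2 - 4.64*sin(q) + 1.02)^2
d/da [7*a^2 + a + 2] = 14*a + 1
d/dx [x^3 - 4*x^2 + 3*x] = 3*x^2 - 8*x + 3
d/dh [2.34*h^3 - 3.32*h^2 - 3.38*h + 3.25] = 7.02*h^2 - 6.64*h - 3.38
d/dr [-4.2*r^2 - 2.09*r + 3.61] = -8.4*r - 2.09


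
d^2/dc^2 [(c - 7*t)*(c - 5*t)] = 2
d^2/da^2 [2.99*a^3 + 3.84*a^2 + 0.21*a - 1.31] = 17.94*a + 7.68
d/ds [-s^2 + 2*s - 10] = 2 - 2*s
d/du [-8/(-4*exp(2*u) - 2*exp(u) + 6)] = (-16*exp(u) - 4)*exp(u)/(2*exp(2*u) + exp(u) - 3)^2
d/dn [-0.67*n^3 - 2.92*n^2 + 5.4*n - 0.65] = -2.01*n^2 - 5.84*n + 5.4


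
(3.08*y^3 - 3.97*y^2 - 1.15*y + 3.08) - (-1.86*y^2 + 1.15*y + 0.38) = 3.08*y^3 - 2.11*y^2 - 2.3*y + 2.7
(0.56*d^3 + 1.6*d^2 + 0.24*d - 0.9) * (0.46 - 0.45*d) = -0.252*d^4 - 0.4624*d^3 + 0.628*d^2 + 0.5154*d - 0.414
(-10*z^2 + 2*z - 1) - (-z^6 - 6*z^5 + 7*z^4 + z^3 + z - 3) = z^6 + 6*z^5 - 7*z^4 - z^3 - 10*z^2 + z + 2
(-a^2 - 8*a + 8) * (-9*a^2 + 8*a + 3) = 9*a^4 + 64*a^3 - 139*a^2 + 40*a + 24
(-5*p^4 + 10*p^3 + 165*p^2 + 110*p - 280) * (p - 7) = -5*p^5 + 45*p^4 + 95*p^3 - 1045*p^2 - 1050*p + 1960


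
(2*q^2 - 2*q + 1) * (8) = 16*q^2 - 16*q + 8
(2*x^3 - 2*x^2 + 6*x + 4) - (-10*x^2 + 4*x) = 2*x^3 + 8*x^2 + 2*x + 4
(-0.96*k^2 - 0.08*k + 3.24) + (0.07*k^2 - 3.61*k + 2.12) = -0.89*k^2 - 3.69*k + 5.36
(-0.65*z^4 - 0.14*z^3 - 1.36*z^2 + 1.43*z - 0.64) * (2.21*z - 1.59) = -1.4365*z^5 + 0.7241*z^4 - 2.783*z^3 + 5.3227*z^2 - 3.6881*z + 1.0176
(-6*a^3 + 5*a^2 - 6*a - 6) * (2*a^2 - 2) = -12*a^5 + 10*a^4 - 22*a^2 + 12*a + 12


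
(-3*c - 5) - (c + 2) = -4*c - 7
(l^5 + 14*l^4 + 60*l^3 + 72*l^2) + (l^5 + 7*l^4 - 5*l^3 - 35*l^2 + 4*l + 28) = 2*l^5 + 21*l^4 + 55*l^3 + 37*l^2 + 4*l + 28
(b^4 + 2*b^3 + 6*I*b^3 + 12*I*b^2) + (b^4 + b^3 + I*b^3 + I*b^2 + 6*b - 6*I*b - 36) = 2*b^4 + 3*b^3 + 7*I*b^3 + 13*I*b^2 + 6*b - 6*I*b - 36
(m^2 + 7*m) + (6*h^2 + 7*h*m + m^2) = 6*h^2 + 7*h*m + 2*m^2 + 7*m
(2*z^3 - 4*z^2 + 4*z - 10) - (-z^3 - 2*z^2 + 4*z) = 3*z^3 - 2*z^2 - 10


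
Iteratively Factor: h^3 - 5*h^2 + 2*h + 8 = (h + 1)*(h^2 - 6*h + 8) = (h - 4)*(h + 1)*(h - 2)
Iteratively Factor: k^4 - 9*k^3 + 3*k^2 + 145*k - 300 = (k + 4)*(k^3 - 13*k^2 + 55*k - 75) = (k - 5)*(k + 4)*(k^2 - 8*k + 15) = (k - 5)^2*(k + 4)*(k - 3)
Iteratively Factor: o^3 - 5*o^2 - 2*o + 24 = (o - 3)*(o^2 - 2*o - 8) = (o - 3)*(o + 2)*(o - 4)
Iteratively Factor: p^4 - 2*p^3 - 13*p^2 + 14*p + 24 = (p + 3)*(p^3 - 5*p^2 + 2*p + 8) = (p - 4)*(p + 3)*(p^2 - p - 2) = (p - 4)*(p + 1)*(p + 3)*(p - 2)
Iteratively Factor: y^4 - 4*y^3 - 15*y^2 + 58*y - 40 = (y - 1)*(y^3 - 3*y^2 - 18*y + 40) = (y - 2)*(y - 1)*(y^2 - y - 20) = (y - 2)*(y - 1)*(y + 4)*(y - 5)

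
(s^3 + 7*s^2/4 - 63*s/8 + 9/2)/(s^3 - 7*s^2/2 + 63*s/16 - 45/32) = 4*(s + 4)/(4*s - 5)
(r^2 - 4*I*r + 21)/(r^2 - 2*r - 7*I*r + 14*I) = (r + 3*I)/(r - 2)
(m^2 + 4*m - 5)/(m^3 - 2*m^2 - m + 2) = (m + 5)/(m^2 - m - 2)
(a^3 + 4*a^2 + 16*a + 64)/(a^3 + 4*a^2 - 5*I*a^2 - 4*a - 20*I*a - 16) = (a + 4*I)/(a - I)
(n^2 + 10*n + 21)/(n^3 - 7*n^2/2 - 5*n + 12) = 2*(n^2 + 10*n + 21)/(2*n^3 - 7*n^2 - 10*n + 24)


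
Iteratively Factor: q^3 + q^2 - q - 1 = (q + 1)*(q^2 - 1) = (q - 1)*(q + 1)*(q + 1)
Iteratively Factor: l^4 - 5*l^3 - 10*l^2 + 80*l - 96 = (l + 4)*(l^3 - 9*l^2 + 26*l - 24) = (l - 2)*(l + 4)*(l^2 - 7*l + 12) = (l - 4)*(l - 2)*(l + 4)*(l - 3)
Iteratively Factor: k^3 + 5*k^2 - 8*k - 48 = (k - 3)*(k^2 + 8*k + 16) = (k - 3)*(k + 4)*(k + 4)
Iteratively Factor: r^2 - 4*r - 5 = (r - 5)*(r + 1)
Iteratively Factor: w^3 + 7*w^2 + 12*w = (w + 3)*(w^2 + 4*w) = (w + 3)*(w + 4)*(w)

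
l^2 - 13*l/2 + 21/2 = (l - 7/2)*(l - 3)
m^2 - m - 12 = (m - 4)*(m + 3)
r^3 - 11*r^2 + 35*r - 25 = (r - 5)^2*(r - 1)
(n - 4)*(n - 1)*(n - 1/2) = n^3 - 11*n^2/2 + 13*n/2 - 2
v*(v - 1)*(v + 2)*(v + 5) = v^4 + 6*v^3 + 3*v^2 - 10*v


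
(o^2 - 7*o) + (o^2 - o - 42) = 2*o^2 - 8*o - 42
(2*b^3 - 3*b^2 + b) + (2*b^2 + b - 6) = 2*b^3 - b^2 + 2*b - 6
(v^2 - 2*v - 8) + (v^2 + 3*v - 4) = 2*v^2 + v - 12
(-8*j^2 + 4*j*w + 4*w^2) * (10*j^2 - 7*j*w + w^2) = -80*j^4 + 96*j^3*w + 4*j^2*w^2 - 24*j*w^3 + 4*w^4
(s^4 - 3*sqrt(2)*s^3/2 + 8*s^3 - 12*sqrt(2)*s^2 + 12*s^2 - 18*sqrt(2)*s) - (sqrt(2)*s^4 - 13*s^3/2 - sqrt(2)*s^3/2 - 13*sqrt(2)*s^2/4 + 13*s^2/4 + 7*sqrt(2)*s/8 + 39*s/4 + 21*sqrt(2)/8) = -sqrt(2)*s^4 + s^4 - sqrt(2)*s^3 + 29*s^3/2 - 35*sqrt(2)*s^2/4 + 35*s^2/4 - 151*sqrt(2)*s/8 - 39*s/4 - 21*sqrt(2)/8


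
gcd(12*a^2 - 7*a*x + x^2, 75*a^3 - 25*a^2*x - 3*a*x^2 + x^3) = -3*a + x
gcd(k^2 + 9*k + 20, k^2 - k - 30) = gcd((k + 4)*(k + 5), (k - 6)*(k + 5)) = k + 5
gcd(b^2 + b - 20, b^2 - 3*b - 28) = 1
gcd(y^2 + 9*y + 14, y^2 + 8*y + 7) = y + 7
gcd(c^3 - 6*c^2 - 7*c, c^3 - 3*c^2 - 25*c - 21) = c^2 - 6*c - 7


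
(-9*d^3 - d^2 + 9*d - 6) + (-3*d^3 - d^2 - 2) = -12*d^3 - 2*d^2 + 9*d - 8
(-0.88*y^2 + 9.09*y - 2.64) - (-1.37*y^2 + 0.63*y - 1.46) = 0.49*y^2 + 8.46*y - 1.18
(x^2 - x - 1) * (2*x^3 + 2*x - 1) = 2*x^5 - 2*x^4 - 3*x^2 - x + 1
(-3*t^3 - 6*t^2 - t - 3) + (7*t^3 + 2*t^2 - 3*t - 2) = 4*t^3 - 4*t^2 - 4*t - 5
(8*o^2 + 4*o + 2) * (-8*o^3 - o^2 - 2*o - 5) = -64*o^5 - 40*o^4 - 36*o^3 - 50*o^2 - 24*o - 10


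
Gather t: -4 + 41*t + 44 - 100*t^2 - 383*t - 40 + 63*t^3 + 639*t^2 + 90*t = 63*t^3 + 539*t^2 - 252*t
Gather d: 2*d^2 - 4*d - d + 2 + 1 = 2*d^2 - 5*d + 3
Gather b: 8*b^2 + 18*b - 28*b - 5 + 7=8*b^2 - 10*b + 2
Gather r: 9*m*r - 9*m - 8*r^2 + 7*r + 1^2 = -9*m - 8*r^2 + r*(9*m + 7) + 1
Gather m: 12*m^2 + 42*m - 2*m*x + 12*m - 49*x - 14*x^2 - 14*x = 12*m^2 + m*(54 - 2*x) - 14*x^2 - 63*x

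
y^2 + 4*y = y*(y + 4)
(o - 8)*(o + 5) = o^2 - 3*o - 40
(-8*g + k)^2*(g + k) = 64*g^3 + 48*g^2*k - 15*g*k^2 + k^3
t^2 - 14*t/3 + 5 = (t - 3)*(t - 5/3)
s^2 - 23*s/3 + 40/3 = (s - 5)*(s - 8/3)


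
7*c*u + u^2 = u*(7*c + u)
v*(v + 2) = v^2 + 2*v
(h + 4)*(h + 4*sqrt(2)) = h^2 + 4*h + 4*sqrt(2)*h + 16*sqrt(2)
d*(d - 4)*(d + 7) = d^3 + 3*d^2 - 28*d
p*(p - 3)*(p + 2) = p^3 - p^2 - 6*p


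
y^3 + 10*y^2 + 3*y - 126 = (y - 3)*(y + 6)*(y + 7)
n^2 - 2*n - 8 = (n - 4)*(n + 2)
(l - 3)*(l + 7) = l^2 + 4*l - 21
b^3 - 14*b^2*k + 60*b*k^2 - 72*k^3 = (b - 6*k)^2*(b - 2*k)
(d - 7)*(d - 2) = d^2 - 9*d + 14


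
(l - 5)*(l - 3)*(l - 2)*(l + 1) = l^4 - 9*l^3 + 21*l^2 + l - 30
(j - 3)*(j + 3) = j^2 - 9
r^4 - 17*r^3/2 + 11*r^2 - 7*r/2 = r*(r - 7)*(r - 1)*(r - 1/2)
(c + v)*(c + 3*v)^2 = c^3 + 7*c^2*v + 15*c*v^2 + 9*v^3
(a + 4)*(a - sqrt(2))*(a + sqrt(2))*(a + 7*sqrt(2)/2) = a^4 + 4*a^3 + 7*sqrt(2)*a^3/2 - 2*a^2 + 14*sqrt(2)*a^2 - 7*sqrt(2)*a - 8*a - 28*sqrt(2)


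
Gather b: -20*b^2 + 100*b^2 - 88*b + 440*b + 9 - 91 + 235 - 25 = 80*b^2 + 352*b + 128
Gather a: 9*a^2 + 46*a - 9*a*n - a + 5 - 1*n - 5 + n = 9*a^2 + a*(45 - 9*n)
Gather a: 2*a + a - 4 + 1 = 3*a - 3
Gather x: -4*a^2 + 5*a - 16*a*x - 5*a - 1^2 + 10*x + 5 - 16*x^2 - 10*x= -4*a^2 - 16*a*x - 16*x^2 + 4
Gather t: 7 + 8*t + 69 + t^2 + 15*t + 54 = t^2 + 23*t + 130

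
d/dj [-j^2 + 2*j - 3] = 2 - 2*j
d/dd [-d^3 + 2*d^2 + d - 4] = -3*d^2 + 4*d + 1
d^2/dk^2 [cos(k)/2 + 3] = -cos(k)/2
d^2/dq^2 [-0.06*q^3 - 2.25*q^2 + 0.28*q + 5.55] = -0.36*q - 4.5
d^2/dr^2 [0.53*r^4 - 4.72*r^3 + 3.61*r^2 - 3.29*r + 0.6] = 6.36*r^2 - 28.32*r + 7.22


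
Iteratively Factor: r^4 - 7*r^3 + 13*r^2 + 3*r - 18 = (r - 3)*(r^3 - 4*r^2 + r + 6) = (r - 3)^2*(r^2 - r - 2) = (r - 3)^2*(r - 2)*(r + 1)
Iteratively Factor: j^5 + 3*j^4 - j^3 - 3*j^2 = (j + 1)*(j^4 + 2*j^3 - 3*j^2) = j*(j + 1)*(j^3 + 2*j^2 - 3*j) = j*(j + 1)*(j + 3)*(j^2 - j) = j^2*(j + 1)*(j + 3)*(j - 1)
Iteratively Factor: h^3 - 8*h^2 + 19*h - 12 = (h - 4)*(h^2 - 4*h + 3) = (h - 4)*(h - 3)*(h - 1)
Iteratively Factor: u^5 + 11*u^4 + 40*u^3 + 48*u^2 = (u + 4)*(u^4 + 7*u^3 + 12*u^2) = u*(u + 4)*(u^3 + 7*u^2 + 12*u) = u^2*(u + 4)*(u^2 + 7*u + 12) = u^2*(u + 4)^2*(u + 3)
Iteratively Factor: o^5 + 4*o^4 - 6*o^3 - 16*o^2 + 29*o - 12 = (o - 1)*(o^4 + 5*o^3 - o^2 - 17*o + 12) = (o - 1)*(o + 4)*(o^3 + o^2 - 5*o + 3) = (o - 1)^2*(o + 4)*(o^2 + 2*o - 3) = (o - 1)^3*(o + 4)*(o + 3)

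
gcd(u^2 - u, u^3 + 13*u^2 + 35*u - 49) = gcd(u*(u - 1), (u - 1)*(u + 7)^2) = u - 1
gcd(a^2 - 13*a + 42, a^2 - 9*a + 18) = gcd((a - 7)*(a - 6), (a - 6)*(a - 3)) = a - 6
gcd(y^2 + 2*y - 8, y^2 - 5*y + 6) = y - 2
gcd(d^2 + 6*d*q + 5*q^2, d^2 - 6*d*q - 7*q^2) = d + q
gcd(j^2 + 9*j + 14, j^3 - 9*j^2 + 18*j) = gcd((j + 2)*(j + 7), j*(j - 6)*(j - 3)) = 1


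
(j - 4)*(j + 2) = j^2 - 2*j - 8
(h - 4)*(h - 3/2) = h^2 - 11*h/2 + 6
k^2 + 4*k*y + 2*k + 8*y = (k + 2)*(k + 4*y)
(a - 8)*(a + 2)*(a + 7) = a^3 + a^2 - 58*a - 112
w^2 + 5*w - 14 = (w - 2)*(w + 7)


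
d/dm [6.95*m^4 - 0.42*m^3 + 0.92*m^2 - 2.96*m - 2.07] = 27.8*m^3 - 1.26*m^2 + 1.84*m - 2.96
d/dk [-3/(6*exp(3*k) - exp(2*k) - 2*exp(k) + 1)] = 6*(9*exp(2*k) - exp(k) - 1)*exp(k)/(6*exp(3*k) - exp(2*k) - 2*exp(k) + 1)^2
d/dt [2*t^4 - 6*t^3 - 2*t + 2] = 8*t^3 - 18*t^2 - 2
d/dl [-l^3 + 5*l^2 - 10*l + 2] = -3*l^2 + 10*l - 10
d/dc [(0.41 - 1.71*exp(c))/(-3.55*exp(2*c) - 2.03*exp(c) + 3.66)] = (-6.0705*exp(2*c) + 2.911*exp(c) - 5.4263)*exp(c)/(12.6025*exp(4*c) + 14.413*exp(3*c) - 21.8651*exp(2*c) - 14.8596*exp(c) + 13.3956)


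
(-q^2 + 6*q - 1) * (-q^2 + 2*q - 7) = q^4 - 8*q^3 + 20*q^2 - 44*q + 7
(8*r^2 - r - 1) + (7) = 8*r^2 - r + 6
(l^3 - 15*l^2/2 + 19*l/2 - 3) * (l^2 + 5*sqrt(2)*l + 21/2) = l^5 - 15*l^4/2 + 5*sqrt(2)*l^4 - 75*sqrt(2)*l^3/2 + 20*l^3 - 327*l^2/4 + 95*sqrt(2)*l^2/2 - 15*sqrt(2)*l + 399*l/4 - 63/2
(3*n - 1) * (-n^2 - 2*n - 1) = -3*n^3 - 5*n^2 - n + 1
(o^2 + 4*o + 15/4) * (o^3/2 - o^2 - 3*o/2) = o^5/2 + o^4 - 29*o^3/8 - 39*o^2/4 - 45*o/8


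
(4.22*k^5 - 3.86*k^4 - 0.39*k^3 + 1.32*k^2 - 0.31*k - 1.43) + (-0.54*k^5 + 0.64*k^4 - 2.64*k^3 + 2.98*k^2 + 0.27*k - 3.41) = 3.68*k^5 - 3.22*k^4 - 3.03*k^3 + 4.3*k^2 - 0.04*k - 4.84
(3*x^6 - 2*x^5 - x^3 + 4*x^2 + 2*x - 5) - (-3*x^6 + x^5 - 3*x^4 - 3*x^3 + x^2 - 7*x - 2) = 6*x^6 - 3*x^5 + 3*x^4 + 2*x^3 + 3*x^2 + 9*x - 3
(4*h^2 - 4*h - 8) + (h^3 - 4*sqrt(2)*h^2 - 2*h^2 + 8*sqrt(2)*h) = h^3 - 4*sqrt(2)*h^2 + 2*h^2 - 4*h + 8*sqrt(2)*h - 8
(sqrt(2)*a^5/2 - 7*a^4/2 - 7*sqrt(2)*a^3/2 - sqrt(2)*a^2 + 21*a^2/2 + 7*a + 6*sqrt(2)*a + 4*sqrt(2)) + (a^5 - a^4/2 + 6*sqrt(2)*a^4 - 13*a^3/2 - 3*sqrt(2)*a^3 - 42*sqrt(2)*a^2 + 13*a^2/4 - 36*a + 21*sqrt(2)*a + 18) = sqrt(2)*a^5/2 + a^5 - 4*a^4 + 6*sqrt(2)*a^4 - 13*sqrt(2)*a^3/2 - 13*a^3/2 - 43*sqrt(2)*a^2 + 55*a^2/4 - 29*a + 27*sqrt(2)*a + 4*sqrt(2) + 18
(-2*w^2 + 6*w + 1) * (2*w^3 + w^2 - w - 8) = -4*w^5 + 10*w^4 + 10*w^3 + 11*w^2 - 49*w - 8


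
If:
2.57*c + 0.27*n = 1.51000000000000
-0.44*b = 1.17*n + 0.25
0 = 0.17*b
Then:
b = 0.00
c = 0.61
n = -0.21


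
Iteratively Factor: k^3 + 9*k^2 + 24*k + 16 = (k + 4)*(k^2 + 5*k + 4) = (k + 1)*(k + 4)*(k + 4)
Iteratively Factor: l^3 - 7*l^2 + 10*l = (l - 2)*(l^2 - 5*l) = l*(l - 2)*(l - 5)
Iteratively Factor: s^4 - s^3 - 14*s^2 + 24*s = (s - 2)*(s^3 + s^2 - 12*s) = s*(s - 2)*(s^2 + s - 12) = s*(s - 2)*(s + 4)*(s - 3)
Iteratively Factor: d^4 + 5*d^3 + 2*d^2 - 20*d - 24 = (d + 2)*(d^3 + 3*d^2 - 4*d - 12) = (d - 2)*(d + 2)*(d^2 + 5*d + 6) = (d - 2)*(d + 2)^2*(d + 3)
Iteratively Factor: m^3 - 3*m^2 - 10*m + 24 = (m + 3)*(m^2 - 6*m + 8) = (m - 4)*(m + 3)*(m - 2)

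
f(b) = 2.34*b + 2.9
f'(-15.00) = 2.34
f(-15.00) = -32.20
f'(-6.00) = 2.34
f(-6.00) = -11.14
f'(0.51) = 2.34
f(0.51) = 4.09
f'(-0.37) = 2.34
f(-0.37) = 2.03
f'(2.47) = 2.34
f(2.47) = 8.68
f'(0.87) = 2.34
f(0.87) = 4.94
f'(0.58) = 2.34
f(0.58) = 4.26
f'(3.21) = 2.34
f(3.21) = 10.41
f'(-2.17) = 2.34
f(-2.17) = -2.18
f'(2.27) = 2.34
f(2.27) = 8.21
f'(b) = 2.34000000000000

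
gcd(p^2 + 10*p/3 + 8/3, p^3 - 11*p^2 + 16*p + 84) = p + 2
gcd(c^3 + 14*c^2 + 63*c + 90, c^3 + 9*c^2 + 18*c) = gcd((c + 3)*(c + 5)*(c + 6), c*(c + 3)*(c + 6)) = c^2 + 9*c + 18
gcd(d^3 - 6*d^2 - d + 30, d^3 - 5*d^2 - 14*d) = d + 2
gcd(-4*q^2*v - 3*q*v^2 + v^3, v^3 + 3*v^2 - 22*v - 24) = 1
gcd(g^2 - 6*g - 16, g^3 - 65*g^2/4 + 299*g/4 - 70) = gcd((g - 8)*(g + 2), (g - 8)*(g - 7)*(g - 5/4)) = g - 8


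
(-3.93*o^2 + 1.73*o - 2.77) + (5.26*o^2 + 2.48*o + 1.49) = 1.33*o^2 + 4.21*o - 1.28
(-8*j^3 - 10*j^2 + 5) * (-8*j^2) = 64*j^5 + 80*j^4 - 40*j^2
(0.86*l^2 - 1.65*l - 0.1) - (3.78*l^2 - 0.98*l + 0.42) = -2.92*l^2 - 0.67*l - 0.52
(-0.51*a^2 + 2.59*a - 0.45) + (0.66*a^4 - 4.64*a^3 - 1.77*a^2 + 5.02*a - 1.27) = 0.66*a^4 - 4.64*a^3 - 2.28*a^2 + 7.61*a - 1.72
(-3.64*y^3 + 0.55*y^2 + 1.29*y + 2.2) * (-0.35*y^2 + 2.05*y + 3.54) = 1.274*y^5 - 7.6545*y^4 - 12.2096*y^3 + 3.8215*y^2 + 9.0766*y + 7.788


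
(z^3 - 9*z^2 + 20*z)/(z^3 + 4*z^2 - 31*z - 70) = z*(z - 4)/(z^2 + 9*z + 14)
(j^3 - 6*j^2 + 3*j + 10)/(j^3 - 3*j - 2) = (j - 5)/(j + 1)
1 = 1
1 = 1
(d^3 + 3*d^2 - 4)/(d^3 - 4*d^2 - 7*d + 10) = (d + 2)/(d - 5)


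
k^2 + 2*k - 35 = (k - 5)*(k + 7)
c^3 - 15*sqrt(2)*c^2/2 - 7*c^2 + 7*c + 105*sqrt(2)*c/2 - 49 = (c - 7)*(c - 7*sqrt(2))*(c - sqrt(2)/2)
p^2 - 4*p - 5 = (p - 5)*(p + 1)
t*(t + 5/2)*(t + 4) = t^3 + 13*t^2/2 + 10*t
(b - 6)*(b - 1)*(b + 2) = b^3 - 5*b^2 - 8*b + 12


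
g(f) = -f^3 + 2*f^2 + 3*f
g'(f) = -3*f^2 + 4*f + 3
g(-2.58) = 22.75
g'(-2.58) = -27.29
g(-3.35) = 49.99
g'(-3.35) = -44.07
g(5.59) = -95.41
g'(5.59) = -68.38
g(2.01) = 5.99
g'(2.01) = -1.08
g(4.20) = -26.21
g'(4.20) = -33.12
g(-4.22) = 98.11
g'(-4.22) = -67.31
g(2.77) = 2.40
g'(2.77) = -8.94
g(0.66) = 2.56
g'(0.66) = 4.33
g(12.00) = -1404.00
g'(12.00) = -381.00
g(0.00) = 0.00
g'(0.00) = 3.00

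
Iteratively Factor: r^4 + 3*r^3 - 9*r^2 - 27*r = (r)*(r^3 + 3*r^2 - 9*r - 27) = r*(r + 3)*(r^2 - 9) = r*(r + 3)^2*(r - 3)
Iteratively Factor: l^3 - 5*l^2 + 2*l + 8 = (l - 4)*(l^2 - l - 2) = (l - 4)*(l - 2)*(l + 1)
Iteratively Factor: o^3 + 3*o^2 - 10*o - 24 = (o + 2)*(o^2 + o - 12) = (o + 2)*(o + 4)*(o - 3)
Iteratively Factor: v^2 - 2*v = (v - 2)*(v)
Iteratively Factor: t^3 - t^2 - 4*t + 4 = (t + 2)*(t^2 - 3*t + 2) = (t - 2)*(t + 2)*(t - 1)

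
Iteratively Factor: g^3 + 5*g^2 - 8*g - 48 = (g + 4)*(g^2 + g - 12) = (g + 4)^2*(g - 3)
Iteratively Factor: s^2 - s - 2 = (s - 2)*(s + 1)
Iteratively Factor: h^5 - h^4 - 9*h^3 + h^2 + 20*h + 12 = (h + 1)*(h^4 - 2*h^3 - 7*h^2 + 8*h + 12) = (h - 3)*(h + 1)*(h^3 + h^2 - 4*h - 4) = (h - 3)*(h - 2)*(h + 1)*(h^2 + 3*h + 2) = (h - 3)*(h - 2)*(h + 1)*(h + 2)*(h + 1)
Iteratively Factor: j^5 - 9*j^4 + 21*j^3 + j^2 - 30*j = (j)*(j^4 - 9*j^3 + 21*j^2 + j - 30) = j*(j - 5)*(j^3 - 4*j^2 + j + 6) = j*(j - 5)*(j - 2)*(j^2 - 2*j - 3) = j*(j - 5)*(j - 3)*(j - 2)*(j + 1)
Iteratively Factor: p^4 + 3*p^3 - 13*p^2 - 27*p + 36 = (p - 3)*(p^3 + 6*p^2 + 5*p - 12) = (p - 3)*(p + 3)*(p^2 + 3*p - 4) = (p - 3)*(p + 3)*(p + 4)*(p - 1)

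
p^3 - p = p*(p - 1)*(p + 1)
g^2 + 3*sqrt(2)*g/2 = g*(g + 3*sqrt(2)/2)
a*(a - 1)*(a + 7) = a^3 + 6*a^2 - 7*a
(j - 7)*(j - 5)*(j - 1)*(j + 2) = j^4 - 11*j^3 + 21*j^2 + 59*j - 70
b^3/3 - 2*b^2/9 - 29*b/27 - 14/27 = (b/3 + 1/3)*(b - 7/3)*(b + 2/3)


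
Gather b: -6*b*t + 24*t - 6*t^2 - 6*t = -6*b*t - 6*t^2 + 18*t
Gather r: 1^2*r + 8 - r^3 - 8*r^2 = -r^3 - 8*r^2 + r + 8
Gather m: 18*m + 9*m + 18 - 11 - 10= 27*m - 3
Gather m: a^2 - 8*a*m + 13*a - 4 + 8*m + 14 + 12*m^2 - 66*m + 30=a^2 + 13*a + 12*m^2 + m*(-8*a - 58) + 40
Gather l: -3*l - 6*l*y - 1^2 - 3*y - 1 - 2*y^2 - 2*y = l*(-6*y - 3) - 2*y^2 - 5*y - 2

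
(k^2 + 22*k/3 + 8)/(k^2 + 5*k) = (k^2 + 22*k/3 + 8)/(k*(k + 5))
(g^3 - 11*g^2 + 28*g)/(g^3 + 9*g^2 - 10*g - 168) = g*(g - 7)/(g^2 + 13*g + 42)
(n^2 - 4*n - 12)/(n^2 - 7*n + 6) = (n + 2)/(n - 1)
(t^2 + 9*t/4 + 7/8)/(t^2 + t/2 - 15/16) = 2*(8*t^2 + 18*t + 7)/(16*t^2 + 8*t - 15)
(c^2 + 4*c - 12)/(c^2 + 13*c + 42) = (c - 2)/(c + 7)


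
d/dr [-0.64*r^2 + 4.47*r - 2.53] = 4.47 - 1.28*r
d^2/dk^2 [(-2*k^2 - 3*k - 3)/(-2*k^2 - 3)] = (24*k^3 - 108*k)/(8*k^6 + 36*k^4 + 54*k^2 + 27)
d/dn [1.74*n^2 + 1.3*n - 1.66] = 3.48*n + 1.3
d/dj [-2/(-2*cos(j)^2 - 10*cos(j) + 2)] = (2*cos(j) + 5)*sin(j)/(-sin(j)^2 + 5*cos(j))^2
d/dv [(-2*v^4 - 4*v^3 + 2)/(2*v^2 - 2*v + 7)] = 4*(-2*v^5 + v^4 - 10*v^3 - 21*v^2 - 2*v + 1)/(4*v^4 - 8*v^3 + 32*v^2 - 28*v + 49)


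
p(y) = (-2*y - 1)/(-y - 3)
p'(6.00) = 0.06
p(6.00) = 1.44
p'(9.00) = 0.03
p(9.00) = 1.58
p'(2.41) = 0.17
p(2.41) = 1.08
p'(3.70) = 0.11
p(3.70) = 1.25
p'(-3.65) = 11.83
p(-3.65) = 9.69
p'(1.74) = 0.22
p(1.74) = 0.95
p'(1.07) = 0.30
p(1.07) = 0.77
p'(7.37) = 0.05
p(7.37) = 1.52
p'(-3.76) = 8.66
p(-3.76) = 8.58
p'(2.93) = 0.14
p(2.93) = 1.16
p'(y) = (-2*y - 1)/(-y - 3)^2 - 2/(-y - 3)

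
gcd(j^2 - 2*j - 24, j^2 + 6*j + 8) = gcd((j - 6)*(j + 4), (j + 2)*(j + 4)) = j + 4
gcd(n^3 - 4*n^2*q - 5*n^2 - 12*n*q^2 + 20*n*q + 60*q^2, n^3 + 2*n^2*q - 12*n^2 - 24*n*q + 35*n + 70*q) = n^2 + 2*n*q - 5*n - 10*q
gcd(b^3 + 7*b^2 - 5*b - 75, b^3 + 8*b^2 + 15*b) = b + 5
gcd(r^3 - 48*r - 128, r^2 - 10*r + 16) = r - 8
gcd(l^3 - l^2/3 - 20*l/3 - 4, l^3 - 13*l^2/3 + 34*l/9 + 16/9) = 1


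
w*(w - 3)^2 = w^3 - 6*w^2 + 9*w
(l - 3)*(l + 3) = l^2 - 9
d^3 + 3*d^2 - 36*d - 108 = (d - 6)*(d + 3)*(d + 6)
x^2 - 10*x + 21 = (x - 7)*(x - 3)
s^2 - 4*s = s*(s - 4)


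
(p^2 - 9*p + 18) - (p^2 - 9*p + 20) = -2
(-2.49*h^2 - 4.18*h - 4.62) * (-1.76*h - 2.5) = 4.3824*h^3 + 13.5818*h^2 + 18.5812*h + 11.55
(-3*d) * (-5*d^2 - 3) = 15*d^3 + 9*d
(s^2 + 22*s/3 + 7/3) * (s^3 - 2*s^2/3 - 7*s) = s^5 + 20*s^4/3 - 86*s^3/9 - 476*s^2/9 - 49*s/3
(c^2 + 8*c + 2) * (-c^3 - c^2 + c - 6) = -c^5 - 9*c^4 - 9*c^3 - 46*c - 12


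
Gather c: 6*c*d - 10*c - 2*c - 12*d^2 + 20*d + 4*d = c*(6*d - 12) - 12*d^2 + 24*d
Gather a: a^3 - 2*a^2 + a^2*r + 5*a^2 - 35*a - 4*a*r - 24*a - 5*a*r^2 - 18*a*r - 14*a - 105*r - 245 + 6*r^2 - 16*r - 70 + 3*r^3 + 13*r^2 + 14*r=a^3 + a^2*(r + 3) + a*(-5*r^2 - 22*r - 73) + 3*r^3 + 19*r^2 - 107*r - 315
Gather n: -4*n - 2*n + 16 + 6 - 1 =21 - 6*n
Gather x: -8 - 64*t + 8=-64*t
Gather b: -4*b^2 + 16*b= -4*b^2 + 16*b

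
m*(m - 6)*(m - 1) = m^3 - 7*m^2 + 6*m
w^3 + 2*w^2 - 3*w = w*(w - 1)*(w + 3)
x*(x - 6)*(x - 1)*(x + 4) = x^4 - 3*x^3 - 22*x^2 + 24*x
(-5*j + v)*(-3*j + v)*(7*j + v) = 105*j^3 - 41*j^2*v - j*v^2 + v^3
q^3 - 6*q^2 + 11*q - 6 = (q - 3)*(q - 2)*(q - 1)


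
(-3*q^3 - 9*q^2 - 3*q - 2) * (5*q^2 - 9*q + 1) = -15*q^5 - 18*q^4 + 63*q^3 + 8*q^2 + 15*q - 2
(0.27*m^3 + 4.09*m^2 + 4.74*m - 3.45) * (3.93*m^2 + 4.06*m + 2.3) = 1.0611*m^5 + 17.1699*m^4 + 35.8546*m^3 + 15.0929*m^2 - 3.105*m - 7.935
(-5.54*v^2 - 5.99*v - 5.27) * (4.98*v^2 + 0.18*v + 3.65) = -27.5892*v^4 - 30.8274*v^3 - 47.5438*v^2 - 22.8121*v - 19.2355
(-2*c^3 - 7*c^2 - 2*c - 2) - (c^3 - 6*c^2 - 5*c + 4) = -3*c^3 - c^2 + 3*c - 6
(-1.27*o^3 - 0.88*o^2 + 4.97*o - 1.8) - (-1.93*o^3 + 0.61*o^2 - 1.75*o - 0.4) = 0.66*o^3 - 1.49*o^2 + 6.72*o - 1.4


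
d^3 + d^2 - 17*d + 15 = (d - 3)*(d - 1)*(d + 5)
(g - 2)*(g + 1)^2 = g^3 - 3*g - 2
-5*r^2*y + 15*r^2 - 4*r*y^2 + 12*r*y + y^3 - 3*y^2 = (-5*r + y)*(r + y)*(y - 3)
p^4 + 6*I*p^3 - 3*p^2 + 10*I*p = p*(p - I)*(p + 2*I)*(p + 5*I)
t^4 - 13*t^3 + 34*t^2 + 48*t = t*(t - 8)*(t - 6)*(t + 1)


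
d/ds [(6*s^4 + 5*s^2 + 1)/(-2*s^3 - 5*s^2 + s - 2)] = (-12*s^6 - 60*s^5 + 28*s^4 - 48*s^3 + 11*s^2 - 10*s - 1)/(4*s^6 + 20*s^5 + 21*s^4 - 2*s^3 + 21*s^2 - 4*s + 4)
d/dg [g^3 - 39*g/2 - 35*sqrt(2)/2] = 3*g^2 - 39/2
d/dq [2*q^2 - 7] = 4*q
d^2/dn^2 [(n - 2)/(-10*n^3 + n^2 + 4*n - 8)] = 2*(-4*(n - 2)*(-15*n^2 + n + 2)^2 + (30*n^2 - 2*n + (n - 2)*(30*n - 1) - 4)*(10*n^3 - n^2 - 4*n + 8))/(10*n^3 - n^2 - 4*n + 8)^3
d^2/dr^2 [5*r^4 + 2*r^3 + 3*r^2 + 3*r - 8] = 60*r^2 + 12*r + 6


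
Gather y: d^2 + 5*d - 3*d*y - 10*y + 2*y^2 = d^2 + 5*d + 2*y^2 + y*(-3*d - 10)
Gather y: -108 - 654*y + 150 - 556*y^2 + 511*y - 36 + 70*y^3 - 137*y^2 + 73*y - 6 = 70*y^3 - 693*y^2 - 70*y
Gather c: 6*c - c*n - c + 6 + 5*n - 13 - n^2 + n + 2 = c*(5 - n) - n^2 + 6*n - 5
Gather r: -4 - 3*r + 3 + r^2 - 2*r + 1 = r^2 - 5*r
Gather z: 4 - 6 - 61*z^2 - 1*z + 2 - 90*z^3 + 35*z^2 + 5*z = -90*z^3 - 26*z^2 + 4*z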